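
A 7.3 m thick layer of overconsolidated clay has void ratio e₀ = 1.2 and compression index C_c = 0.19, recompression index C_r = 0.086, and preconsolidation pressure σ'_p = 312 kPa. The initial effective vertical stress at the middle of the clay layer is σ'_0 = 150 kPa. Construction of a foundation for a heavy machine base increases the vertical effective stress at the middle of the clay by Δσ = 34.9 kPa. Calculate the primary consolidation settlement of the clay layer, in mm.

Final effective stress: σ'_f = 150 + 34.9 = 184.9 kPa.
σ'_f = 184.9 ≤ σ'_p = 312 kPa, so the clay remains overconsolidated and only the recompression index applies:
S_c = C_r·H/(1+e₀)·log₁₀(σ'_f/σ'_0) = 0.086×7.3/2.2×log₁₀(184.9/150)
    = 0.28537 × 0.090846 = 0.02592 m

S_c ≈ 25.9 mm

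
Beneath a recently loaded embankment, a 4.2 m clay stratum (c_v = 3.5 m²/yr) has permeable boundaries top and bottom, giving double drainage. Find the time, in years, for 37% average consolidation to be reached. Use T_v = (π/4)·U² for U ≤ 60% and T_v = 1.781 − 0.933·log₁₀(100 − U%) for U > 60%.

Drainage path length: H_d = H/2 = 2.1 m (double drainage).
U ≤ 60%: T_v = (π/4)·U² = (π/4)×0.37² = 0.10752.
t = T_v·H_d²/c_v = 0.10752×2.1²/3.5 = 0.1355 years.

t ≈ 0.135 years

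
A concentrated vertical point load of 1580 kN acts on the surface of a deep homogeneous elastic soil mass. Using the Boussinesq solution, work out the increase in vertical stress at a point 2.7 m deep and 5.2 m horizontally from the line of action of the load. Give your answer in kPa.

Δσ_z ≈ 2.15 kPa

Boussinesq vertical stress below a point load on an elastic half-space:
Δσ_z = 3P/(2πz²) · [1 + (r/z)²]^(−5/2)
r/z = 5.2/2.7 = 1.9259; [1+(r/z)²]^(−5/2) = 0.020779.
Δσ_z = 3×1580/(2π×2.7²) × 0.020779 = 103.48 × 0.020779 = 2.15 kPa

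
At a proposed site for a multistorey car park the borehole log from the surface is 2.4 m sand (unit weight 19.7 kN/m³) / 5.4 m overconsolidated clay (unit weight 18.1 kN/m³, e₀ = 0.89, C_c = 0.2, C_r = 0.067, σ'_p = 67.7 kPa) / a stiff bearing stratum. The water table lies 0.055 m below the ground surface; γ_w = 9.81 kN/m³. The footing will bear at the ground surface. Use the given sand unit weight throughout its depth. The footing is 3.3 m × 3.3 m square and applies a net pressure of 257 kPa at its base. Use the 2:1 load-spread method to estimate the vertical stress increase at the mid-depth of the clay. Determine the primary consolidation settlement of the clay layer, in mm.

Mid-depth of clay below the ground surface: z = 2.4 + 5.4/2 = 5.1 m.
Total vertical stress at mid-clay: σ_v = 19.7×2.4 + 18.1×2.7 = 96.15 kPa.
Pore pressure: u = 9.81×(5.1 − 0.055) = 49.491 kPa.
Initial effective stress: σ'_0 = σ_v − u = 96.15 − 49.491 = 46.659 kPa.
Stress increase at mid-clay by the 2:1 spreading method:
Δσ = qBL/((B+z)(L+z)) = 257×3.3×3.3/((3.3+5.1)(3.3+5.1)) = 39.665 kPa
Final effective stress: σ'_f = 46.659 + 39.665 = 86.324 kPa.
σ'_f = 86.324 > σ'_p = 67.7 kPa, so the stress path crosses the preconsolidation pressure — recompression up to σ'_p, then virgin compression beyond:
S_c = H/(1+e₀)·[C_r·log₁₀(σ'_p/σ'_0) + C_c·log₁₀(σ'_f/σ'_p)]
    = 5.4/1.89 × [0.067×log₁₀(67.7/46.659) + 0.2×log₁₀(86.324/67.7)]
    = 2.8571 × [0.010831 + 0.021109] = 0.09126 m

S_c ≈ 91.3 mm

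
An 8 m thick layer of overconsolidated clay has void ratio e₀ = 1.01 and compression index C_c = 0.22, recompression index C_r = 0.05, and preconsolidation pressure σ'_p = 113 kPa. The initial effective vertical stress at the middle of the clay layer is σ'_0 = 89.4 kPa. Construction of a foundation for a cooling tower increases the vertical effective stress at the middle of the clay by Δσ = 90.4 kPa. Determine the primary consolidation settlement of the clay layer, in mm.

Final effective stress: σ'_f = 89.4 + 90.4 = 179.8 kPa.
σ'_f = 179.8 > σ'_p = 113 kPa, so the stress path crosses the preconsolidation pressure — recompression up to σ'_p, then virgin compression beyond:
S_c = H/(1+e₀)·[C_r·log₁₀(σ'_p/σ'_0) + C_c·log₁₀(σ'_f/σ'_p)]
    = 8/2.01 × [0.05×log₁₀(113/89.4) + 0.22×log₁₀(179.8/113)]
    = 3.9801 × [0.005087 + 0.044376] = 0.1969 m

S_c ≈ 197 mm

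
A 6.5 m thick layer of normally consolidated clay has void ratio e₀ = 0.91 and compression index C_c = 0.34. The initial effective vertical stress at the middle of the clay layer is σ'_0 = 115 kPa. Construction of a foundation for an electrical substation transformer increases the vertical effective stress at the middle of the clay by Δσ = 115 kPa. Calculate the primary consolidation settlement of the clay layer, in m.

S_c ≈ 0.348 m

Final effective stress: σ'_f = σ'_0 + Δσ = 115 + 115 = 230 kPa.
Normally consolidated clay, so the full stress increment lies on the virgin compression line:
S_c = C_c·H/(1+e₀)·log₁₀(σ'_f/σ'_0) = 0.34×6.5/(1+0.91)×log₁₀(230/115)
    = 1.1571 × 0.30103 = 0.3483 m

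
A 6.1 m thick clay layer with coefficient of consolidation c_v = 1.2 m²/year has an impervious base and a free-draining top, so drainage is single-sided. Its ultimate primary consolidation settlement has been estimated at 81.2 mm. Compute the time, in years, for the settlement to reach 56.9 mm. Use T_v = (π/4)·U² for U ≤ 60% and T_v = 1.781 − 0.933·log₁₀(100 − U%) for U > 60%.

Drainage path length: H_d = H = 6.1 m (single drainage).
U = S(t)/S_ult = 56.9/81.2 = 0.7007.
U > 60%: T_v = 1.781 − 0.933·log₁₀(100 − 70.074) = 0.40385.
t = T_v·H_d²/c_v = 0.40385×6.1²/1.2 = 12.52 years.

t ≈ 12.5 years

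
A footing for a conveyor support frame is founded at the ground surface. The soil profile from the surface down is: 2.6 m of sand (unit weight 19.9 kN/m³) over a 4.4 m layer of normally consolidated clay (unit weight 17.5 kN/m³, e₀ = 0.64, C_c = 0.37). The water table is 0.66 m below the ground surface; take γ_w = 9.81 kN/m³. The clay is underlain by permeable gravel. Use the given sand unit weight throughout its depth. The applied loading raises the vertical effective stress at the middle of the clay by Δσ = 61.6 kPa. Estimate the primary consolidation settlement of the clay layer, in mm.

S_c ≈ 348 mm

Mid-depth of clay below the ground surface: z = 2.6 + 4.4/2 = 4.8 m.
Total vertical stress at mid-clay: σ_v = 19.9×2.6 + 17.5×2.2 = 90.24 kPa.
Pore pressure: u = 9.81×(4.8 − 0.66) = 40.613 kPa.
Initial effective stress: σ'_0 = σ_v − u = 90.24 − 40.613 = 49.627 kPa.
Final effective stress: σ'_f = σ'_0 + Δσ = 49.627 + 61.6 = 111.23 kPa.
Normally consolidated clay, so the full stress increment lies on the virgin compression line:
S_c = C_c·H/(1+e₀)·log₁₀(σ'_f/σ'_0) = 0.37×4.4/(1+0.64)×log₁₀(111.23/49.627)
    = 0.99268 × 0.3505 = 0.3479 m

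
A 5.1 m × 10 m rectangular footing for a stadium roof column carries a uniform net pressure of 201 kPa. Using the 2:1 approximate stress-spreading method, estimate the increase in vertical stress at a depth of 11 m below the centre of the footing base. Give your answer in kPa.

Δσ_z ≈ 30.3 kPa

By the 2:1 method the load spreads at 1 horizontal : 2 vertical, so at depth z the loaded area has grown by z in each plan dimension:
Δσ = qBL/((B+z)(L+z)) = 201×5.1×10/((5.1+11)(10+11)) = 30.319 kPa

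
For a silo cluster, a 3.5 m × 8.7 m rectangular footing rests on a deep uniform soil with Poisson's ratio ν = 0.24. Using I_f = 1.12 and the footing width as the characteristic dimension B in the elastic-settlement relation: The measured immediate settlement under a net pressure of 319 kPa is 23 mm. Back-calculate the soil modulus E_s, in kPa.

S_e = q·B·(1−ν²)/E_s · I_f  ⇒  E_s = q·B·(1−ν²)·I_f / S_e.
E_s = 319 × 3.5 × 0.9424 × 1.12 / 0.023 = 51240 kPa

E_s ≈ 51200 kPa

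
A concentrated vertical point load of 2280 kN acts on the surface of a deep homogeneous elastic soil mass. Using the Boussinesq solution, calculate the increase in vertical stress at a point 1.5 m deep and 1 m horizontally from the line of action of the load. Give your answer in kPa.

Δσ_z ≈ 193 kPa

Boussinesq vertical stress below a point load on an elastic half-space:
Δσ_z = 3P/(2πz²) · [1 + (r/z)²]^(−5/2)
r/z = 1/1.5 = 0.66667; [1+(r/z)²]^(−5/2) = 0.39879.
Δσ_z = 3×2280/(2π×1.5²) × 0.39879 = 483.83 × 0.39879 = 192.9 kPa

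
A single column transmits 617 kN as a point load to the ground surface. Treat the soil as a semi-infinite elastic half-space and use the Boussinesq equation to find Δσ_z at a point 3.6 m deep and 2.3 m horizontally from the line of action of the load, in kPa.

Δσ_z ≈ 9.66 kPa

Boussinesq vertical stress below a point load on an elastic half-space:
Δσ_z = 3P/(2πz²) · [1 + (r/z)²]^(−5/2)
r/z = 2.3/3.6 = 0.63889; [1+(r/z)²]^(−5/2) = 0.42497.
Δσ_z = 3×617/(2π×3.6²) × 0.42497 = 22.731 × 0.42497 = 9.66 kPa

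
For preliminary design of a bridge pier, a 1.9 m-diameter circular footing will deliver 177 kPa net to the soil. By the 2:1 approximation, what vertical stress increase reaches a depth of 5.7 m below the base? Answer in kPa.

Δσ_z ≈ 11.1 kPa

By the 2:1 method the load spreads at 1 horizontal : 2 vertical, so at depth z the loaded area has grown by z in each plan dimension:
Δσ ≈ qD²/(D+z)² = 177×1.9²/(1.9+5.7)² = 11.062 kPa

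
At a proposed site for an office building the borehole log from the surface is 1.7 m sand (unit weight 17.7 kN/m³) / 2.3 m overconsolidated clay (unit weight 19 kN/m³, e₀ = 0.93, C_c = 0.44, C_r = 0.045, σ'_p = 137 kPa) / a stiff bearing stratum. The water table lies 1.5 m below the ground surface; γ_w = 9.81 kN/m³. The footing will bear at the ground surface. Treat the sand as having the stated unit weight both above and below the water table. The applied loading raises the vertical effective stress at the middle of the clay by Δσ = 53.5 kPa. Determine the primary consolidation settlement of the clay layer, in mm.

Mid-depth of clay below the ground surface: z = 1.7 + 2.3/2 = 2.85 m.
Total vertical stress at mid-clay: σ_v = 17.7×1.7 + 19×1.15 = 51.94 kPa.
Pore pressure: u = 9.81×(2.85 − 1.5) = 13.244 kPa.
Initial effective stress: σ'_0 = σ_v − u = 51.94 − 13.244 = 38.696 kPa.
Final effective stress: σ'_f = 38.696 + 53.5 = 92.196 kPa.
σ'_f = 92.196 ≤ σ'_p = 137 kPa, so the clay remains overconsolidated and only the recompression index applies:
S_c = C_r·H/(1+e₀)·log₁₀(σ'_f/σ'_0) = 0.045×2.3/1.93×log₁₀(92.196/38.696)
    = 0.053627 × 0.37705 = 0.02022 m

S_c ≈ 20.2 mm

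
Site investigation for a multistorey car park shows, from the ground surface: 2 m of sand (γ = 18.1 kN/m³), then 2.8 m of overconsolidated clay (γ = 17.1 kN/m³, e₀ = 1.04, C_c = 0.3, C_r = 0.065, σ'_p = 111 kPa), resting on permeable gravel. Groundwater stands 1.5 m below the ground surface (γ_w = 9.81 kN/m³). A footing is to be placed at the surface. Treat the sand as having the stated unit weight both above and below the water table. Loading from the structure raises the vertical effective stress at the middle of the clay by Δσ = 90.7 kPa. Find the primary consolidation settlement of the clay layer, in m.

S_c ≈ 0.0694 m

Mid-depth of clay below the ground surface: z = 2 + 2.8/2 = 3.4 m.
Total vertical stress at mid-clay: σ_v = 18.1×2 + 17.1×1.4 = 60.14 kPa.
Pore pressure: u = 9.81×(3.4 − 1.5) = 18.639 kPa.
Initial effective stress: σ'_0 = σ_v − u = 60.14 − 18.639 = 41.501 kPa.
Final effective stress: σ'_f = 41.501 + 90.7 = 132.2 kPa.
σ'_f = 132.2 > σ'_p = 111 kPa, so the stress path crosses the preconsolidation pressure — recompression up to σ'_p, then virgin compression beyond:
S_c = H/(1+e₀)·[C_r·log₁₀(σ'_p/σ'_0) + C_c·log₁₀(σ'_f/σ'_p)]
    = 2.8/2.04 × [0.065×log₁₀(111/41.501) + 0.3×log₁₀(132.2/111)]
    = 1.3725 × [0.027772 + 0.022773] = 0.06937 m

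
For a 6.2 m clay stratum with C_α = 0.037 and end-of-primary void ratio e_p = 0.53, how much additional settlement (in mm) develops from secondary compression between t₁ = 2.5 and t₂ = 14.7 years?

S_s ≈ 115 mm

Secondary compression: S_s = C_α·H/(1+e_p)·log₁₀(t₂/t₁)
S_s = 0.037×6.2/(1+0.53)×log₁₀(14.7/2.5)
    = 0.1499 × 0.7694 = 0.1154 m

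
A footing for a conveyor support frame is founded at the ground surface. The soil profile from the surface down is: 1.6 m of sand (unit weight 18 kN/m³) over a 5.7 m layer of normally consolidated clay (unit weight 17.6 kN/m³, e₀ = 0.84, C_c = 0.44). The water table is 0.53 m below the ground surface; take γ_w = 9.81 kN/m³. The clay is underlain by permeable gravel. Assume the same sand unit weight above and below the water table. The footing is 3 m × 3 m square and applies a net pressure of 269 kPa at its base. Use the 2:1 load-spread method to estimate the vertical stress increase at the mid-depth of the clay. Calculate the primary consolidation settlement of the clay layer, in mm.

Mid-depth of clay below the ground surface: z = 1.6 + 5.7/2 = 4.45 m.
Total vertical stress at mid-clay: σ_v = 18×1.6 + 17.6×2.85 = 78.96 kPa.
Pore pressure: u = 9.81×(4.45 − 0.53) = 38.455 kPa.
Initial effective stress: σ'_0 = σ_v − u = 78.96 − 38.455 = 40.505 kPa.
Stress increase at mid-clay by the 2:1 spreading method:
Δσ = qBL/((B+z)(L+z)) = 269×3×3/((3+4.45)(3+4.45)) = 43.62 kPa
Final effective stress: σ'_f = σ'_0 + Δσ = 40.505 + 43.62 = 84.125 kPa.
Normally consolidated clay, so the full stress increment lies on the virgin compression line:
S_c = C_c·H/(1+e₀)·log₁₀(σ'_f/σ'_0) = 0.44×5.7/(1+0.84)×log₁₀(84.125/40.505)
    = 1.363 × 0.31742 = 0.4326 m

S_c ≈ 433 mm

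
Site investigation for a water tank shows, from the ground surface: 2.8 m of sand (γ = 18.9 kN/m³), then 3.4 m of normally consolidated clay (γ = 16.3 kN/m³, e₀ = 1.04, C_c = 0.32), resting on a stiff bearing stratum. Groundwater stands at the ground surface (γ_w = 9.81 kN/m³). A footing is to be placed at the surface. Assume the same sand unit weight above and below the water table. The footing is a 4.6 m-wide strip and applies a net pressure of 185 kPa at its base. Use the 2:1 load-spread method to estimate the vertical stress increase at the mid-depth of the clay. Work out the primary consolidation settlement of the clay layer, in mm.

S_c ≈ 294 mm

Mid-depth of clay below the ground surface: z = 2.8 + 3.4/2 = 4.5 m.
Total vertical stress at mid-clay: σ_v = 18.9×2.8 + 16.3×1.7 = 80.63 kPa.
Pore pressure: u = 9.81×(4.5 − 0) = 44.145 kPa.
Initial effective stress: σ'_0 = σ_v − u = 80.63 − 44.145 = 36.485 kPa.
Stress increase at mid-clay by the 2:1 spreading method:
Δσ = qB/(B+z) = 185×4.6/(4.6+4.5) = 93.516 kPa
Final effective stress: σ'_f = σ'_0 + Δσ = 36.485 + 93.516 = 130 kPa.
Normally consolidated clay, so the full stress increment lies on the virgin compression line:
S_c = C_c·H/(1+e₀)·log₁₀(σ'_f/σ'_0) = 0.32×3.4/(1+1.04)×log₁₀(130/36.485)
    = 0.53333 × 0.55183 = 0.2943 m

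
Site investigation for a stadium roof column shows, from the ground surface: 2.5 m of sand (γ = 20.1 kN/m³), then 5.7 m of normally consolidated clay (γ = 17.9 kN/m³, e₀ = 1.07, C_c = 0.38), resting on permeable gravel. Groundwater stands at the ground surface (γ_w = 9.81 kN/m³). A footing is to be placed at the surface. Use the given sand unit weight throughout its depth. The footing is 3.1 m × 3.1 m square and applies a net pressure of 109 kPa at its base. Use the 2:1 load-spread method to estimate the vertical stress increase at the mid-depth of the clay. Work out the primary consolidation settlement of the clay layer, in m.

Mid-depth of clay below the ground surface: z = 2.5 + 5.7/2 = 5.35 m.
Total vertical stress at mid-clay: σ_v = 20.1×2.5 + 17.9×2.85 = 101.27 kPa.
Pore pressure: u = 9.81×(5.35 − 0) = 52.483 kPa.
Initial effective stress: σ'_0 = σ_v − u = 101.27 − 52.483 = 48.787 kPa.
Stress increase at mid-clay by the 2:1 spreading method:
Δσ = qBL/((B+z)(L+z)) = 109×3.1×3.1/((3.1+5.35)(3.1+5.35)) = 14.67 kPa
Final effective stress: σ'_f = σ'_0 + Δσ = 48.787 + 14.67 = 63.457 kPa.
Normally consolidated clay, so the full stress increment lies on the virgin compression line:
S_c = C_c·H/(1+e₀)·log₁₀(σ'_f/σ'_0) = 0.38×5.7/(1+1.07)×log₁₀(63.457/48.787)
    = 1.0464 × 0.11418 = 0.1195 m

S_c ≈ 0.119 m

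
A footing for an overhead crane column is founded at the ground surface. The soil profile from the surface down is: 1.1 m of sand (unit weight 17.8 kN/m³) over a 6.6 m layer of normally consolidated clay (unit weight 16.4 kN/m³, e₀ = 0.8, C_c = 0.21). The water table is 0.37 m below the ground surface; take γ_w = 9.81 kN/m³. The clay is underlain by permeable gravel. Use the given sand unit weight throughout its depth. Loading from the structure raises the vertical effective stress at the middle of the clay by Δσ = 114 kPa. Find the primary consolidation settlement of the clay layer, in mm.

S_c ≈ 491 mm

Mid-depth of clay below the ground surface: z = 1.1 + 6.6/2 = 4.4 m.
Total vertical stress at mid-clay: σ_v = 17.8×1.1 + 16.4×3.3 = 73.7 kPa.
Pore pressure: u = 9.81×(4.4 − 0.37) = 39.534 kPa.
Initial effective stress: σ'_0 = σ_v − u = 73.7 − 39.534 = 34.166 kPa.
Final effective stress: σ'_f = σ'_0 + Δσ = 34.166 + 114 = 148.17 kPa.
Normally consolidated clay, so the full stress increment lies on the virgin compression line:
S_c = C_c·H/(1+e₀)·log₁₀(σ'_f/σ'_0) = 0.21×6.6/(1+0.8)×log₁₀(148.17/34.166)
    = 0.77 × 0.63717 = 0.4906 m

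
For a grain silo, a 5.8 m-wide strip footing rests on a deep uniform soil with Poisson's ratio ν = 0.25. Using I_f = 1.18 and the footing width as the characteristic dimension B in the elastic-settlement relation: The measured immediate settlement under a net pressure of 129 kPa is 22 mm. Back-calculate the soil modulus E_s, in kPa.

E_s ≈ 37600 kPa

S_e = q·B·(1−ν²)/E_s · I_f  ⇒  E_s = q·B·(1−ν²)·I_f / S_e.
E_s = 129 × 5.8 × 0.9375 × 1.18 / 0.022 = 37620 kPa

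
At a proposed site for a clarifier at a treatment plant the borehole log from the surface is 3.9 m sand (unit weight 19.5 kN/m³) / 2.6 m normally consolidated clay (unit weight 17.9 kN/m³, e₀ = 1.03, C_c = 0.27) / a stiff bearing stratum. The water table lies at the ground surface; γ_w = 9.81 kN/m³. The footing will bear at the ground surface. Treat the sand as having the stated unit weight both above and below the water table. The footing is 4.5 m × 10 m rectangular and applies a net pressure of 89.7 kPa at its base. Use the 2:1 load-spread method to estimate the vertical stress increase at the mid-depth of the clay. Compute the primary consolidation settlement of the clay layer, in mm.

S_c ≈ 67.4 mm

Mid-depth of clay below the ground surface: z = 3.9 + 2.6/2 = 5.2 m.
Total vertical stress at mid-clay: σ_v = 19.5×3.9 + 17.9×1.3 = 99.32 kPa.
Pore pressure: u = 9.81×(5.2 − 0) = 51.012 kPa.
Initial effective stress: σ'_0 = σ_v − u = 99.32 − 51.012 = 48.308 kPa.
Stress increase at mid-clay by the 2:1 spreading method:
Δσ = qBL/((B+z)(L+z)) = 89.7×4.5×10/((4.5+5.2)(10+5.2)) = 27.377 kPa
Final effective stress: σ'_f = σ'_0 + Δσ = 48.308 + 27.377 = 75.685 kPa.
Normally consolidated clay, so the full stress increment lies on the virgin compression line:
S_c = C_c·H/(1+e₀)·log₁₀(σ'_f/σ'_0) = 0.27×2.6/(1+1.03)×log₁₀(75.685/48.308)
    = 0.34581 × 0.19499 = 0.06743 m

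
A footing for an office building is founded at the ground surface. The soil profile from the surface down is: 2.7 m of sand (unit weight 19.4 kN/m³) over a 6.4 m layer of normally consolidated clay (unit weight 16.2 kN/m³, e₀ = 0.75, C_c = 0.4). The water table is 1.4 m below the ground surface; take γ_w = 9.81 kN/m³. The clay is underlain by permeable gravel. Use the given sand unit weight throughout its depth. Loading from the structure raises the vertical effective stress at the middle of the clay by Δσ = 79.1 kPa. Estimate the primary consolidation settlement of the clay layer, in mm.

S_c ≈ 534 mm

Mid-depth of clay below the ground surface: z = 2.7 + 6.4/2 = 5.9 m.
Total vertical stress at mid-clay: σ_v = 19.4×2.7 + 16.2×3.2 = 104.22 kPa.
Pore pressure: u = 9.81×(5.9 − 1.4) = 44.145 kPa.
Initial effective stress: σ'_0 = σ_v − u = 104.22 − 44.145 = 60.075 kPa.
Final effective stress: σ'_f = σ'_0 + Δσ = 60.075 + 79.1 = 139.18 kPa.
Normally consolidated clay, so the full stress increment lies on the virgin compression line:
S_c = C_c·H/(1+e₀)·log₁₀(σ'_f/σ'_0) = 0.4×6.4/(1+0.75)×log₁₀(139.18/60.075)
    = 1.4629 × 0.36488 = 0.5338 m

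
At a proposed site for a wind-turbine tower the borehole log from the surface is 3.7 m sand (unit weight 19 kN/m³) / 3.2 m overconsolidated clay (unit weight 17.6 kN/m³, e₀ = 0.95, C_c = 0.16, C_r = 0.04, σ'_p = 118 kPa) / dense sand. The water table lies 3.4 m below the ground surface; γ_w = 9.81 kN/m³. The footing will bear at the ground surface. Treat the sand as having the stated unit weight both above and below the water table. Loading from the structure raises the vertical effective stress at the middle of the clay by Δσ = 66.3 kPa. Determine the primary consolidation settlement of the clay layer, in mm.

S_c ≈ 35.5 mm

Mid-depth of clay below the ground surface: z = 3.7 + 3.2/2 = 5.3 m.
Total vertical stress at mid-clay: σ_v = 19×3.7 + 17.6×1.6 = 98.46 kPa.
Pore pressure: u = 9.81×(5.3 − 3.4) = 18.639 kPa.
Initial effective stress: σ'_0 = σ_v − u = 98.46 − 18.639 = 79.821 kPa.
Final effective stress: σ'_f = 79.821 + 66.3 = 146.12 kPa.
σ'_f = 146.12 > σ'_p = 118 kPa, so the stress path crosses the preconsolidation pressure — recompression up to σ'_p, then virgin compression beyond:
S_c = H/(1+e₀)·[C_r·log₁₀(σ'_p/σ'_0) + C_c·log₁₀(σ'_f/σ'_p)]
    = 3.2/1.95 × [0.04×log₁₀(118/79.821) + 0.16×log₁₀(146.12/118)]
    = 1.641 × [0.0067906 + 0.014852] = 0.03552 m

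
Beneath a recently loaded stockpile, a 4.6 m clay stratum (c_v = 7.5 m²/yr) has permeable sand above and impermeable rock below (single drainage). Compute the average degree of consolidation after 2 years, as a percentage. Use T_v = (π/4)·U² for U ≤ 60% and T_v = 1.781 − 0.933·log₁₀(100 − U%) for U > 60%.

U ≈ 85.9 %

Drainage path length: H_d = H = 4.6 m (single drainage).
T_v = c_v·t/H_d² = 7.5×2/4.6² = 0.70888.
T_v = 0.70888 corresponds to the U > 60% branch:
U = 1 − 10^((1.781 − T_v)/0.933)/100 = 0.859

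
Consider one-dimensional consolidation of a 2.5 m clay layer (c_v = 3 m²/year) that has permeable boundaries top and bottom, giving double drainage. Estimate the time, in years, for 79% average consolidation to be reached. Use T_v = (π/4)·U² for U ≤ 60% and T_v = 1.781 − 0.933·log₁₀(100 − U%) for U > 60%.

t ≈ 0.285 years

Drainage path length: H_d = H/2 = 1.25 m (double drainage).
U > 60%: T_v = 1.781 − 0.933·log₁₀(100 − 79) = 0.54737.
t = T_v·H_d²/c_v = 0.54737×1.25²/3 = 0.2851 years.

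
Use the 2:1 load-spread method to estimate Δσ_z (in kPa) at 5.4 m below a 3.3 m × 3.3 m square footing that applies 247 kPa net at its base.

Δσ_z ≈ 35.5 kPa

By the 2:1 method the load spreads at 1 horizontal : 2 vertical, so at depth z the loaded area has grown by z in each plan dimension:
Δσ = qBL/((B+z)(L+z)) = 247×3.3×3.3/((3.3+5.4)(3.3+5.4)) = 35.537 kPa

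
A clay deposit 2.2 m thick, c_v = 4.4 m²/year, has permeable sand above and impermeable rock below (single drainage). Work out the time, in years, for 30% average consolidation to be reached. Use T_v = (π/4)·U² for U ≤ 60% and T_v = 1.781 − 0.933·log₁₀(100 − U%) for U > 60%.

t ≈ 0.0778 years

Drainage path length: H_d = H = 2.2 m (single drainage).
U ≤ 60%: T_v = (π/4)·U² = (π/4)×0.3² = 0.070686.
t = T_v·H_d²/c_v = 0.070686×2.2²/4.4 = 0.07775 years.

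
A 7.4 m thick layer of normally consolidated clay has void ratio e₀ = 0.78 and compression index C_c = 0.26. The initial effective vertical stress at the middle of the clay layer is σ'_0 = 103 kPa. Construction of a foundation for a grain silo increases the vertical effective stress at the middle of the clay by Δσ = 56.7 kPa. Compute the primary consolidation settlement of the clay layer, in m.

S_c ≈ 0.206 m

Final effective stress: σ'_f = σ'_0 + Δσ = 103 + 56.7 = 159.7 kPa.
Normally consolidated clay, so the full stress increment lies on the virgin compression line:
S_c = C_c·H/(1+e₀)·log₁₀(σ'_f/σ'_0) = 0.26×7.4/(1+0.78)×log₁₀(159.7/103)
    = 1.0809 × 0.19047 = 0.2059 m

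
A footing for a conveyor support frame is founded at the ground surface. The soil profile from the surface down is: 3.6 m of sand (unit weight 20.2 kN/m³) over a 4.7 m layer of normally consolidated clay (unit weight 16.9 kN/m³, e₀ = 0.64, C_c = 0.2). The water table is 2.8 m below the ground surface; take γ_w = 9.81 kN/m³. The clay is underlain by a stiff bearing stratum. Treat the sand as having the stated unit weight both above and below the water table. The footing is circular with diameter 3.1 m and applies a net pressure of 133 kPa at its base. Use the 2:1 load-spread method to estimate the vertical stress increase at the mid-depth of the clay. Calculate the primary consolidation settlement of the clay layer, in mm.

S_c ≈ 43.6 mm

Mid-depth of clay below the ground surface: z = 3.6 + 4.7/2 = 5.95 m.
Total vertical stress at mid-clay: σ_v = 20.2×3.6 + 16.9×2.35 = 112.44 kPa.
Pore pressure: u = 9.81×(5.95 − 2.8) = 30.902 kPa.
Initial effective stress: σ'_0 = σ_v − u = 112.44 − 30.902 = 81.538 kPa.
Stress increase at mid-clay by the 2:1 spreading method:
Δσ ≈ qD²/(D+z)² = 133×3.1²/(3.1+5.95)² = 15.606 kPa
Final effective stress: σ'_f = σ'_0 + Δσ = 81.538 + 15.606 = 97.144 kPa.
Normally consolidated clay, so the full stress increment lies on the virgin compression line:
S_c = C_c·H/(1+e₀)·log₁₀(σ'_f/σ'_0) = 0.2×4.7/(1+0.64)×log₁₀(97.144/81.538)
    = 0.57317 × 0.076056 = 0.04359 m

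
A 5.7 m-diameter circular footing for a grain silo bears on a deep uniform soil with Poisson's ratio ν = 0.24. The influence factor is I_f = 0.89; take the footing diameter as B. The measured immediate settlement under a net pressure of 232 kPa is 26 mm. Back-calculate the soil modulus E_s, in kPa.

S_e = q·B·(1−ν²)/E_s · I_f  ⇒  E_s = q·B·(1−ν²)·I_f / S_e.
E_s = 232 × 5.7 × 0.9424 × 0.89 / 0.026 = 42660 kPa

E_s ≈ 42700 kPa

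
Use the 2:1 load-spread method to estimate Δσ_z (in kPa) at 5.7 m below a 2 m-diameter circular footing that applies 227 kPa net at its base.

Δσ_z ≈ 15.3 kPa

By the 2:1 method the load spreads at 1 horizontal : 2 vertical, so at depth z the loaded area has grown by z in each plan dimension:
Δσ ≈ qD²/(D+z)² = 227×2²/(2+5.7)² = 15.315 kPa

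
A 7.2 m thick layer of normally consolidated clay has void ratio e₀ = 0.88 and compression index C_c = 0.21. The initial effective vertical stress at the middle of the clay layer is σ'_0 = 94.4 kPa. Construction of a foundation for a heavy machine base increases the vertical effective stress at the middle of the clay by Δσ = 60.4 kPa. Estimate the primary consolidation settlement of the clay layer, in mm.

S_c ≈ 173 mm

Final effective stress: σ'_f = σ'_0 + Δσ = 94.4 + 60.4 = 154.8 kPa.
Normally consolidated clay, so the full stress increment lies on the virgin compression line:
S_c = C_c·H/(1+e₀)·log₁₀(σ'_f/σ'_0) = 0.21×7.2/(1+0.88)×log₁₀(154.8/94.4)
    = 0.80426 × 0.2148 = 0.1728 m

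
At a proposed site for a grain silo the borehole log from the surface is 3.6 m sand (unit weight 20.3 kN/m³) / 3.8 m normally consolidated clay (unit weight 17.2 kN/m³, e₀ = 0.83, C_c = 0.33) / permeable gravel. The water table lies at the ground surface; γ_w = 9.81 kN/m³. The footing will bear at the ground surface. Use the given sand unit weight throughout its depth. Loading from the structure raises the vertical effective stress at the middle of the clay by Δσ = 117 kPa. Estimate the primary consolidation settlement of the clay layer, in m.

Mid-depth of clay below the ground surface: z = 3.6 + 3.8/2 = 5.5 m.
Total vertical stress at mid-clay: σ_v = 20.3×3.6 + 17.2×1.9 = 105.76 kPa.
Pore pressure: u = 9.81×(5.5 − 0) = 53.955 kPa.
Initial effective stress: σ'_0 = σ_v − u = 105.76 − 53.955 = 51.805 kPa.
Final effective stress: σ'_f = σ'_0 + Δσ = 51.805 + 117 = 168.81 kPa.
Normally consolidated clay, so the full stress increment lies on the virgin compression line:
S_c = C_c·H/(1+e₀)·log₁₀(σ'_f/σ'_0) = 0.33×3.8/(1+0.83)×log₁₀(168.81/51.805)
    = 0.68525 × 0.51303 = 0.3516 m

S_c ≈ 0.352 m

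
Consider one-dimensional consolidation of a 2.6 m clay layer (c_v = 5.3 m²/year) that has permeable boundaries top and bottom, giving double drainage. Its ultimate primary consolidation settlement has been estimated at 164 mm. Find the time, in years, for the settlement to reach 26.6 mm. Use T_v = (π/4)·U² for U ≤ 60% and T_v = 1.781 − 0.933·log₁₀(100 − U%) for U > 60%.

Drainage path length: H_d = H/2 = 1.3 m (double drainage).
U = S(t)/S_ult = 26.6/164 = 0.1622.
U ≤ 60%: T_v = (π/4)·U² = (π/4)×0.1622² = 0.020662.
t = T_v·H_d²/c_v = 0.020662×1.3²/5.3 = 0.006588 years.

t ≈ 0.00659 years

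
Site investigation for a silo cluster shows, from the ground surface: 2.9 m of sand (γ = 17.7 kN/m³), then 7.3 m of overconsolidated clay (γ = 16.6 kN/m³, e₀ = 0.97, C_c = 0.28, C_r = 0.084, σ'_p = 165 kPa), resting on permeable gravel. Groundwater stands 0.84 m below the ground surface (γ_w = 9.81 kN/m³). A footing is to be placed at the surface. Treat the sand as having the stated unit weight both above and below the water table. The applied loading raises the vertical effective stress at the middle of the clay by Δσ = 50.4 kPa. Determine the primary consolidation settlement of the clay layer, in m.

S_c ≈ 0.0869 m

Mid-depth of clay below the ground surface: z = 2.9 + 7.3/2 = 6.55 m.
Total vertical stress at mid-clay: σ_v = 17.7×2.9 + 16.6×3.65 = 111.92 kPa.
Pore pressure: u = 9.81×(6.55 − 0.84) = 56.015 kPa.
Initial effective stress: σ'_0 = σ_v − u = 111.92 − 56.015 = 55.905 kPa.
Final effective stress: σ'_f = 55.905 + 50.4 = 106.31 kPa.
σ'_f = 106.31 ≤ σ'_p = 165 kPa, so the clay remains overconsolidated and only the recompression index applies:
S_c = C_r·H/(1+e₀)·log₁₀(σ'_f/σ'_0) = 0.084×7.3/1.97×log₁₀(106.31/55.905)
    = 0.31127 × 0.27912 = 0.08688 m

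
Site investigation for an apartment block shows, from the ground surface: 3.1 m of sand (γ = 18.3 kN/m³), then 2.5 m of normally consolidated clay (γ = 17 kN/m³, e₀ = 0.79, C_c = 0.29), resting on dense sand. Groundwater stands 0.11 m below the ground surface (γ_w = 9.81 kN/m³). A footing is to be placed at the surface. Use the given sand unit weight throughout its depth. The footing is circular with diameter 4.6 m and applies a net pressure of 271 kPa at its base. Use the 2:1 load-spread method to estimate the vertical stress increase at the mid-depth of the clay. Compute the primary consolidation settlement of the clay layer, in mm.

Mid-depth of clay below the ground surface: z = 3.1 + 2.5/2 = 4.35 m.
Total vertical stress at mid-clay: σ_v = 18.3×3.1 + 17×1.25 = 77.98 kPa.
Pore pressure: u = 9.81×(4.35 − 0.11) = 41.594 kPa.
Initial effective stress: σ'_0 = σ_v − u = 77.98 − 41.594 = 36.386 kPa.
Stress increase at mid-clay by the 2:1 spreading method:
Δσ ≈ qD²/(D+z)² = 271×4.6²/(4.6+4.35)² = 71.588 kPa
Final effective stress: σ'_f = σ'_0 + Δσ = 36.386 + 71.588 = 107.97 kPa.
Normally consolidated clay, so the full stress increment lies on the virgin compression line:
S_c = C_c·H/(1+e₀)·log₁₀(σ'_f/σ'_0) = 0.29×2.5/(1+0.79)×log₁₀(107.97/36.386)
    = 0.40503 × 0.47237 = 0.1913 m

S_c ≈ 191 mm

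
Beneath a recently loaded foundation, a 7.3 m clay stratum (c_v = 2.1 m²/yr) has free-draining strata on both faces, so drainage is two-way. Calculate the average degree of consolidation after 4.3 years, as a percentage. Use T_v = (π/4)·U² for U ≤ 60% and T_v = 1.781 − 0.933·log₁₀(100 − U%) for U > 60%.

U ≈ 84.8 %

Drainage path length: H_d = H/2 = 3.65 m (double drainage).
T_v = c_v·t/H_d² = 2.1×4.3/3.65² = 0.6778.
T_v = 0.6778 corresponds to the U > 60% branch:
U = 1 − 10^((1.781 − T_v)/0.933)/100 = 0.8478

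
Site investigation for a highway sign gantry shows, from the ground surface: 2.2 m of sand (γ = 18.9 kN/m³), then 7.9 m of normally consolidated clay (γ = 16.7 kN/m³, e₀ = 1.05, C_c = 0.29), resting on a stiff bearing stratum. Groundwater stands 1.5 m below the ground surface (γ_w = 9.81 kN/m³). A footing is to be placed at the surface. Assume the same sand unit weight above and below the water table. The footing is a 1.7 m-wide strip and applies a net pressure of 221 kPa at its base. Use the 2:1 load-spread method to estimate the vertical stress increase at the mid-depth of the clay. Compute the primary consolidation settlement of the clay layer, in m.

S_c ≈ 0.278 m

Mid-depth of clay below the ground surface: z = 2.2 + 7.9/2 = 6.15 m.
Total vertical stress at mid-clay: σ_v = 18.9×2.2 + 16.7×3.95 = 107.55 kPa.
Pore pressure: u = 9.81×(6.15 − 1.5) = 45.617 kPa.
Initial effective stress: σ'_0 = σ_v − u = 107.55 − 45.617 = 61.933 kPa.
Stress increase at mid-clay by the 2:1 spreading method:
Δσ = qB/(B+z) = 221×1.7/(1.7+6.15) = 47.86 kPa
Final effective stress: σ'_f = σ'_0 + Δσ = 61.933 + 47.86 = 109.79 kPa.
Normally consolidated clay, so the full stress increment lies on the virgin compression line:
S_c = C_c·H/(1+e₀)·log₁₀(σ'_f/σ'_0) = 0.29×7.9/(1+1.05)×log₁₀(109.79/61.933)
    = 1.1176 × 0.24864 = 0.2779 m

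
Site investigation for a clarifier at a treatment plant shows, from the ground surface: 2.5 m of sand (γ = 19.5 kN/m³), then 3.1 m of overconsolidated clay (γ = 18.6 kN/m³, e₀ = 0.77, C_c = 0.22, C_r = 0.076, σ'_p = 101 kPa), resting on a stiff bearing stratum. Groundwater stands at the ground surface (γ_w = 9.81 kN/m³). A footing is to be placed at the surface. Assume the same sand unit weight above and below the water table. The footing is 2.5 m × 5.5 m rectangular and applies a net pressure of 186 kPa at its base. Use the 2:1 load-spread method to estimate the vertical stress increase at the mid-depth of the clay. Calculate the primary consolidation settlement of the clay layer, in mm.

Mid-depth of clay below the ground surface: z = 2.5 + 3.1/2 = 4.05 m.
Total vertical stress at mid-clay: σ_v = 19.5×2.5 + 18.6×1.55 = 77.58 kPa.
Pore pressure: u = 9.81×(4.05 − 0) = 39.73 kPa.
Initial effective stress: σ'_0 = σ_v − u = 77.58 − 39.73 = 37.85 kPa.
Stress increase at mid-clay by the 2:1 spreading method:
Δσ = qBL/((B+z)(L+z)) = 186×2.5×5.5/((2.5+4.05)(5.5+4.05)) = 40.886 kPa
Final effective stress: σ'_f = 37.85 + 40.886 = 78.736 kPa.
σ'_f = 78.736 ≤ σ'_p = 101 kPa, so the clay remains overconsolidated and only the recompression index applies:
S_c = C_r·H/(1+e₀)·log₁₀(σ'_f/σ'_0) = 0.076×3.1/1.77×log₁₀(78.736/37.85)
    = 0.13311 × 0.31811 = 0.04234 m

S_c ≈ 42.3 mm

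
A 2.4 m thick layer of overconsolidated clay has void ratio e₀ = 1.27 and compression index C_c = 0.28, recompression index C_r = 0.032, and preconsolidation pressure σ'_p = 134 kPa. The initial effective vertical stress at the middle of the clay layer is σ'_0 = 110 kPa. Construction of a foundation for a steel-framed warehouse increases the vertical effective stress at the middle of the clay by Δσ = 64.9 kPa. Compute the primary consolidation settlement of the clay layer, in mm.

Final effective stress: σ'_f = 110 + 64.9 = 174.9 kPa.
σ'_f = 174.9 > σ'_p = 134 kPa, so the stress path crosses the preconsolidation pressure — recompression up to σ'_p, then virgin compression beyond:
S_c = H/(1+e₀)·[C_r·log₁₀(σ'_p/σ'_0) + C_c·log₁₀(σ'_f/σ'_p)]
    = 2.4/2.27 × [0.032×log₁₀(134/110) + 0.28×log₁₀(174.9/134)]
    = 1.0573 × [0.0027428 + 0.032392] = 0.03715 m

S_c ≈ 37.1 mm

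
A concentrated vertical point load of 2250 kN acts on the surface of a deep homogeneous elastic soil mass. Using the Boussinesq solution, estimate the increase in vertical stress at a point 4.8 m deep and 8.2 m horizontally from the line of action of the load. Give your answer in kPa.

Δσ_z ≈ 1.53 kPa

Boussinesq vertical stress below a point load on an elastic half-space:
Δσ_z = 3P/(2πz²) · [1 + (r/z)²]^(−5/2)
r/z = 8.2/4.8 = 1.7083; [1+(r/z)²]^(−5/2) = 0.032902.
Δσ_z = 3×2250/(2π×4.8²) × 0.032902 = 46.627 × 0.032902 = 1.534 kPa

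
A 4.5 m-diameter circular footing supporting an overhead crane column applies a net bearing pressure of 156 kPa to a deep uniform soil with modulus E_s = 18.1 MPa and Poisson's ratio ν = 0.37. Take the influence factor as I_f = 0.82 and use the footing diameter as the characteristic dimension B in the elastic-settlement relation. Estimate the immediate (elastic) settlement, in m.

Immediate (elastic) settlement: S_e = q·B·(1−ν²)/E_s · I_f.
E_s = 18.1 MPa = 18100 kPa.
S_e = 156 × 4.5 × (1 − 0.37²) / 18100 × 0.82
    = 156 × 4.5 × 0.8631 / 18100 × 0.82
    = 0.02745 m

S_e ≈ 0.0274 m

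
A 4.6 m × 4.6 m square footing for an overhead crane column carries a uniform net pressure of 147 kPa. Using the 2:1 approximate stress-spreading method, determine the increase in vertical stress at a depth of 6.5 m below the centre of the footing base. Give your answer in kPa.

Δσ_z ≈ 25.2 kPa

By the 2:1 method the load spreads at 1 horizontal : 2 vertical, so at depth z the loaded area has grown by z in each plan dimension:
Δσ = qBL/((B+z)(L+z)) = 147×4.6×4.6/((4.6+6.5)(4.6+6.5)) = 25.246 kPa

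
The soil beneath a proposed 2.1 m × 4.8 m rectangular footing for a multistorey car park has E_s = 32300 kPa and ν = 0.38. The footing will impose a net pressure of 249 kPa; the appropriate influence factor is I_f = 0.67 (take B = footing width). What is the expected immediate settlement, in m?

S_e ≈ 0.00928 m

Immediate (elastic) settlement: S_e = q·B·(1−ν²)/E_s · I_f.
S_e = 249 × 2.1 × (1 − 0.38²) / 32300 × 0.67
    = 249 × 2.1 × 0.8556 / 32300 × 0.67
    = 0.00928 m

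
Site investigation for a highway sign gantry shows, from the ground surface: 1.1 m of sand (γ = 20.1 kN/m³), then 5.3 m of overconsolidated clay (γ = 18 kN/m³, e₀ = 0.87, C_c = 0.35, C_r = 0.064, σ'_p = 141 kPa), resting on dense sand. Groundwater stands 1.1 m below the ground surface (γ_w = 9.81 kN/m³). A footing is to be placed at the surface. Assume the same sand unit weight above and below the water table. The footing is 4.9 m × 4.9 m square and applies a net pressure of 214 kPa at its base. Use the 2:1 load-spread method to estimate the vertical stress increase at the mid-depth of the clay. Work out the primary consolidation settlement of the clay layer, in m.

S_c ≈ 0.0743 m

Mid-depth of clay below the ground surface: z = 1.1 + 5.3/2 = 3.75 m.
Total vertical stress at mid-clay: σ_v = 20.1×1.1 + 18×2.65 = 69.81 kPa.
Pore pressure: u = 9.81×(3.75 − 1.1) = 25.997 kPa.
Initial effective stress: σ'_0 = σ_v − u = 69.81 − 25.997 = 43.813 kPa.
Stress increase at mid-clay by the 2:1 spreading method:
Δσ = qBL/((B+z)(L+z)) = 214×4.9×4.9/((4.9+3.75)(4.9+3.75)) = 68.671 kPa
Final effective stress: σ'_f = 43.813 + 68.671 = 112.48 kPa.
σ'_f = 112.48 ≤ σ'_p = 141 kPa, so the clay remains overconsolidated and only the recompression index applies:
S_c = C_r·H/(1+e₀)·log₁₀(σ'_f/σ'_0) = 0.064×5.3/1.87×log₁₀(112.48/43.813)
    = 0.18139 × 0.40947 = 0.07427 m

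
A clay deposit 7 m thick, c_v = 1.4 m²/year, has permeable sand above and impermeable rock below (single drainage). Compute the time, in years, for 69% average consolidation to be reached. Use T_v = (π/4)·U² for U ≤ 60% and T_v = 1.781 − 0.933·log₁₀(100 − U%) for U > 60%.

t ≈ 13.6 years

Drainage path length: H_d = H = 7 m (single drainage).
U > 60%: T_v = 1.781 − 0.933·log₁₀(100 − 69) = 0.38956.
t = T_v·H_d²/c_v = 0.38956×7²/1.4 = 13.63 years.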